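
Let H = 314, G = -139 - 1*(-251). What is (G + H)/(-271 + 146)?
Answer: -426/125 ≈ -3.4080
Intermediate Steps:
G = 112 (G = -139 + 251 = 112)
(G + H)/(-271 + 146) = (112 + 314)/(-271 + 146) = 426/(-125) = 426*(-1/125) = -426/125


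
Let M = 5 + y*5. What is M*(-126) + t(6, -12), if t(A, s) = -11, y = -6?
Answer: 3139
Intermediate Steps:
M = -25 (M = 5 - 6*5 = 5 - 30 = -25)
M*(-126) + t(6, -12) = -25*(-126) - 11 = 3150 - 11 = 3139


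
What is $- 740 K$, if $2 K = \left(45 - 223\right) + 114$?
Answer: $23680$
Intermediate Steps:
$K = -32$ ($K = \frac{\left(45 - 223\right) + 114}{2} = \frac{-178 + 114}{2} = \frac{1}{2} \left(-64\right) = -32$)
$- 740 K = \left(-740\right) \left(-32\right) = 23680$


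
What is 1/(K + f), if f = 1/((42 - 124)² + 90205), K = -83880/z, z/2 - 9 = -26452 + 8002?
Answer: 198607521/451691189 ≈ 0.43970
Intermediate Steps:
z = -36882 (z = 18 + 2*(-26452 + 8002) = 18 + 2*(-18450) = 18 - 36900 = -36882)
K = 4660/2049 (K = -83880/(-36882) = -83880*(-1/36882) = 4660/2049 ≈ 2.2743)
f = 1/96929 (f = 1/((-82)² + 90205) = 1/(6724 + 90205) = 1/96929 ≈ 1.0317e-5)
1/(K + f) = 1/(4660/2049 + 1/96929) = 1/(451691189/198607521) = 198607521/451691189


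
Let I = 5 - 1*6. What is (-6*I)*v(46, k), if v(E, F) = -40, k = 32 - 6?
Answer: -240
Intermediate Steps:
k = 26
I = -1 (I = 5 - 6 = -1)
(-6*I)*v(46, k) = -6*(-1)*(-40) = 6*(-40) = -240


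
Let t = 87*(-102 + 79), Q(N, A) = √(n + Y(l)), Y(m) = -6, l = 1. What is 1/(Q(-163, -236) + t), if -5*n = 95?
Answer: -2001/4004026 - 5*I/4004026 ≈ -0.00049975 - 1.2487e-6*I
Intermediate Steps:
n = -19 (n = -⅕*95 = -19)
Q(N, A) = 5*I (Q(N, A) = √(-19 - 6) = √(-25) = 5*I)
t = -2001 (t = 87*(-23) = -2001)
1/(Q(-163, -236) + t) = 1/(5*I - 2001) = 1/(-2001 + 5*I) = (-2001 - 5*I)/4004026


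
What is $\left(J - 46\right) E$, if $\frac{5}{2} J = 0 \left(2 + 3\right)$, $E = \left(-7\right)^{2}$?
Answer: $-2254$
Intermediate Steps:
$E = 49$
$J = 0$ ($J = \frac{2 \cdot 0 \left(2 + 3\right)}{5} = \frac{2 \cdot 0 \cdot 5}{5} = \frac{2}{5} \cdot 0 = 0$)
$\left(J - 46\right) E = \left(0 - 46\right) 49 = \left(-46\right) 49 = -2254$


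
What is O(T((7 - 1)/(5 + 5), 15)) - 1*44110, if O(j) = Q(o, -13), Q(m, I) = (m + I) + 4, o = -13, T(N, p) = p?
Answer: -44132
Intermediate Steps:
Q(m, I) = 4 + I + m (Q(m, I) = (I + m) + 4 = 4 + I + m)
O(j) = -22 (O(j) = 4 - 13 - 13 = -22)
O(T((7 - 1)/(5 + 5), 15)) - 1*44110 = -22 - 1*44110 = -22 - 44110 = -44132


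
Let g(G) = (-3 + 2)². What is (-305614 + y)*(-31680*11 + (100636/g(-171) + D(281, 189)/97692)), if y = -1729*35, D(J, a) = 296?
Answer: 738737743475334/8141 ≈ 9.0743e+10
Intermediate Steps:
g(G) = 1 (g(G) = (-1)² = 1)
y = -60515
(-305614 + y)*(-31680*11 + (100636/g(-171) + D(281, 189)/97692)) = (-305614 - 60515)*(-31680*11 + (100636/1 + 296/97692)) = -366129*(-348480 + (100636*1 + 296*(1/97692))) = -366129*(-348480 + (100636 + 74/24423)) = -366129*(-348480 + 2457833102/24423) = -366129*(-6053093938/24423) = 738737743475334/8141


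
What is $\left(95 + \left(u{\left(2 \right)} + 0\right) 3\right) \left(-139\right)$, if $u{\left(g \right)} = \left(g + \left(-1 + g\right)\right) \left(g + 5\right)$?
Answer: $-21962$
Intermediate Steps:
$u{\left(g \right)} = \left(-1 + 2 g\right) \left(5 + g\right)$
$\left(95 + \left(u{\left(2 \right)} + 0\right) 3\right) \left(-139\right) = \left(95 + \left(\left(-5 + 2 \cdot 2^{2} + 9 \cdot 2\right) + 0\right) 3\right) \left(-139\right) = \left(95 + \left(\left(-5 + 2 \cdot 4 + 18\right) + 0\right) 3\right) \left(-139\right) = \left(95 + \left(\left(-5 + 8 + 18\right) + 0\right) 3\right) \left(-139\right) = \left(95 + \left(21 + 0\right) 3\right) \left(-139\right) = \left(95 + 21 \cdot 3\right) \left(-139\right) = \left(95 + 63\right) \left(-139\right) = 158 \left(-139\right) = -21962$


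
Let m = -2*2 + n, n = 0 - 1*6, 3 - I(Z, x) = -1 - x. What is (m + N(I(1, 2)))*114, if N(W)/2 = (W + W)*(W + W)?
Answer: 31692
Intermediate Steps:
I(Z, x) = 4 + x (I(Z, x) = 3 - (-1 - x) = 3 + (1 + x) = 4 + x)
N(W) = 8*W**2 (N(W) = 2*((W + W)*(W + W)) = 2*((2*W)*(2*W)) = 2*(4*W**2) = 8*W**2)
n = -6 (n = 0 - 6 = -6)
m = -10 (m = -2*2 - 6 = -4 - 6 = -10)
(m + N(I(1, 2)))*114 = (-10 + 8*(4 + 2)**2)*114 = (-10 + 8*6**2)*114 = (-10 + 8*36)*114 = (-10 + 288)*114 = 278*114 = 31692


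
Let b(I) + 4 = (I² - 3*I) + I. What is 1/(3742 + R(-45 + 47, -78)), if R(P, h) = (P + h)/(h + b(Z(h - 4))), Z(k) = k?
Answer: 3403/12733988 ≈ 0.00026724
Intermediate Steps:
b(I) = -4 + I² - 2*I (b(I) = -4 + ((I² - 3*I) + I) = -4 + (I² - 2*I) = -4 + I² - 2*I)
R(P, h) = (P + h)/(4 + (-4 + h)² - h) (R(P, h) = (P + h)/(h + (-4 + (h - 4)² - 2*(h - 4))) = (P + h)/(h + (-4 + (-4 + h)² - 2*(-4 + h))) = (P + h)/(h + (-4 + (-4 + h)² + (8 - 2*h))) = (P + h)/(h + (4 + (-4 + h)² - 2*h)) = (P + h)/(4 + (-4 + h)² - h))
1/(3742 + R(-45 + 47, -78)) = 1/(3742 + ((-45 + 47) - 78)/(4 + (-4 - 78)² - 1*(-78))) = 1/(3742 + (2 - 78)/(4 + (-82)² + 78)) = 1/(3742 - 76/(4 + 6724 + 78)) = 1/(3742 - 76/6806) = 1/(3742 + (1/6806)*(-76)) = 1/(3742 - 38/3403) = 1/(12733988/3403) = 3403/12733988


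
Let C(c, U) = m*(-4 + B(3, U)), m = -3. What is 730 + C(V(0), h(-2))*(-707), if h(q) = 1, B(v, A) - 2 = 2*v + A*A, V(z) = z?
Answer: 11335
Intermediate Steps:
B(v, A) = 2 + A² + 2*v (B(v, A) = 2 + (2*v + A*A) = 2 + (2*v + A²) = 2 + (A² + 2*v) = 2 + A² + 2*v)
C(c, U) = -12 - 3*U² (C(c, U) = -3*(-4 + (2 + U² + 2*3)) = -3*(-4 + (2 + U² + 6)) = -3*(-4 + (8 + U²)) = -3*(4 + U²) = -12 - 3*U²)
730 + C(V(0), h(-2))*(-707) = 730 + (-12 - 3*1²)*(-707) = 730 + (-12 - 3*1)*(-707) = 730 + (-12 - 3)*(-707) = 730 - 15*(-707) = 730 + 10605 = 11335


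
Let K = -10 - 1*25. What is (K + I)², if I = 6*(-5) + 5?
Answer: 3600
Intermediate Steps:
I = -25 (I = -30 + 5 = -25)
K = -35 (K = -10 - 25 = -35)
(K + I)² = (-35 - 25)² = (-60)² = 3600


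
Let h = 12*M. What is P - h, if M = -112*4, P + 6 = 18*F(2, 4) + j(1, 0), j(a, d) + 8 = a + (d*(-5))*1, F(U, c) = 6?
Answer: 5471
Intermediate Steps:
j(a, d) = -8 + a - 5*d (j(a, d) = -8 + (a + (d*(-5))*1) = -8 + (a - 5*d*1) = -8 + (a - 5*d) = -8 + a - 5*d)
P = 95 (P = -6 + (18*6 + (-8 + 1 - 5*0)) = -6 + (108 + (-8 + 1 + 0)) = -6 + (108 - 7) = -6 + 101 = 95)
M = -448
h = -5376 (h = 12*(-448) = -5376)
P - h = 95 - 1*(-5376) = 95 + 5376 = 5471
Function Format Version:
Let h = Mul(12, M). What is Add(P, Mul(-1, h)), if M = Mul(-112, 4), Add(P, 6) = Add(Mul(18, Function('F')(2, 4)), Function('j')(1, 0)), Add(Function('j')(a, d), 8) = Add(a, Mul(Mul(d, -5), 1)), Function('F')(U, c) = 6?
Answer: 5471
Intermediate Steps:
Function('j')(a, d) = Add(-8, a, Mul(-5, d)) (Function('j')(a, d) = Add(-8, Add(a, Mul(Mul(d, -5), 1))) = Add(-8, Add(a, Mul(Mul(-5, d), 1))) = Add(-8, Add(a, Mul(-5, d))) = Add(-8, a, Mul(-5, d)))
P = 95 (P = Add(-6, Add(Mul(18, 6), Add(-8, 1, Mul(-5, 0)))) = Add(-6, Add(108, Add(-8, 1, 0))) = Add(-6, Add(108, -7)) = Add(-6, 101) = 95)
M = -448
h = -5376 (h = Mul(12, -448) = -5376)
Add(P, Mul(-1, h)) = Add(95, Mul(-1, -5376)) = Add(95, 5376) = 5471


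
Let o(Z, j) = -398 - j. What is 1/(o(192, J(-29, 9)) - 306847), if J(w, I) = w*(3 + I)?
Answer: -1/306897 ≈ -3.2584e-6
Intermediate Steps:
1/(o(192, J(-29, 9)) - 306847) = 1/((-398 - (-29)*(3 + 9)) - 306847) = 1/((-398 - (-29)*12) - 306847) = 1/((-398 - 1*(-348)) - 306847) = 1/((-398 + 348) - 306847) = 1/(-50 - 306847) = 1/(-306897) = -1/306897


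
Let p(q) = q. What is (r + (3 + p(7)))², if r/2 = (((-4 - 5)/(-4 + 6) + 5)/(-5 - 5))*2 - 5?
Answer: 1/25 ≈ 0.040000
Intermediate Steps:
r = -51/5 (r = 2*((((-4 - 5)/(-4 + 6) + 5)/(-5 - 5))*2 - 5) = 2*(((-9/2 + 5)/(-10))*2 - 5) = 2*(((-9*½ + 5)*(-⅒))*2 - 5) = 2*(((-9/2 + 5)*(-⅒))*2 - 5) = 2*(((½)*(-⅒))*2 - 5) = 2*(-1/20*2 - 5) = 2*(-⅒ - 5) = 2*(-51/10) = -51/5 ≈ -10.200)
(r + (3 + p(7)))² = (-51/5 + (3 + 7))² = (-51/5 + 10)² = (-⅕)² = 1/25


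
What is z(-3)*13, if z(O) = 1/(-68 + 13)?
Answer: -13/55 ≈ -0.23636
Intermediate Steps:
z(O) = -1/55 (z(O) = 1/(-55) = -1/55)
z(-3)*13 = -1/55*13 = -13/55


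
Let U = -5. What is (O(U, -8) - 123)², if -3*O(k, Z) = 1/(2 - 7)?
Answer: 3400336/225 ≈ 15113.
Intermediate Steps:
O(k, Z) = 1/15 (O(k, Z) = -1/(3*(2 - 7)) = -⅓/(-5) = -⅓*(-⅕) = 1/15)
(O(U, -8) - 123)² = (1/15 - 123)² = (-1844/15)² = 3400336/225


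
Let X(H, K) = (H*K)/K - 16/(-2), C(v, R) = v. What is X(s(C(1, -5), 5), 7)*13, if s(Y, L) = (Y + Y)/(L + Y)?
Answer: 325/3 ≈ 108.33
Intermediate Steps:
s(Y, L) = 2*Y/(L + Y) (s(Y, L) = (2*Y)/(L + Y) = 2*Y/(L + Y))
X(H, K) = 8 + H (X(H, K) = H - 16*(-1/2) = H + 8 = 8 + H)
X(s(C(1, -5), 5), 7)*13 = (8 + 2*1/(5 + 1))*13 = (8 + 2*1/6)*13 = (8 + 2*1*(1/6))*13 = (8 + 1/3)*13 = (25/3)*13 = 325/3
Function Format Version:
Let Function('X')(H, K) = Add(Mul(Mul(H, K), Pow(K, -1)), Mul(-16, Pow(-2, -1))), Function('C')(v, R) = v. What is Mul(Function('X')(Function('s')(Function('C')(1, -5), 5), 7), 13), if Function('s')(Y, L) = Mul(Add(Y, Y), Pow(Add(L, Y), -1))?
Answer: Rational(325, 3) ≈ 108.33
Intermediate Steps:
Function('s')(Y, L) = Mul(2, Y, Pow(Add(L, Y), -1)) (Function('s')(Y, L) = Mul(Mul(2, Y), Pow(Add(L, Y), -1)) = Mul(2, Y, Pow(Add(L, Y), -1)))
Function('X')(H, K) = Add(8, H) (Function('X')(H, K) = Add(H, Mul(-16, Rational(-1, 2))) = Add(H, 8) = Add(8, H))
Mul(Function('X')(Function('s')(Function('C')(1, -5), 5), 7), 13) = Mul(Add(8, Mul(2, 1, Pow(Add(5, 1), -1))), 13) = Mul(Add(8, Mul(2, 1, Pow(6, -1))), 13) = Mul(Add(8, Mul(2, 1, Rational(1, 6))), 13) = Mul(Add(8, Rational(1, 3)), 13) = Mul(Rational(25, 3), 13) = Rational(325, 3)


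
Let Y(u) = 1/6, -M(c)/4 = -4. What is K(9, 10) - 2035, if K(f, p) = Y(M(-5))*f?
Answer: -4067/2 ≈ -2033.5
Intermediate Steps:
M(c) = 16 (M(c) = -4*(-4) = 16)
Y(u) = ⅙
K(f, p) = f/6
K(9, 10) - 2035 = (⅙)*9 - 2035 = 3/2 - 2035 = -4067/2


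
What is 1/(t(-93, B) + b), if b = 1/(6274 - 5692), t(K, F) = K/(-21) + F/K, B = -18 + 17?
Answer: 42098/186959 ≈ 0.22517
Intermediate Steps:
B = -1
t(K, F) = -K/21 + F/K (t(K, F) = K*(-1/21) + F/K = -K/21 + F/K)
b = 1/582 ≈ 0.0017182
1/(t(-93, B) + b) = 1/((-1/21*(-93) - 1/(-93)) + 1/582) = 1/((31/7 - 1*(-1/93)) + 1/582) = 1/((31/7 + 1/93) + 1/582) = 1/(2890/651 + 1/582) = 1/(186959/42098) = 42098/186959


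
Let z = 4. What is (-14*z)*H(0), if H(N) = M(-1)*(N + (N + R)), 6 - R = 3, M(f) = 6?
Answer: -1008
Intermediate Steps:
R = 3 (R = 6 - 1*3 = 6 - 3 = 3)
H(N) = 18 + 12*N (H(N) = 6*(N + (N + 3)) = 6*(N + (3 + N)) = 6*(3 + 2*N) = 18 + 12*N)
(-14*z)*H(0) = (-14*4)*(18 + 12*0) = -56*(18 + 0) = -56*18 = -1008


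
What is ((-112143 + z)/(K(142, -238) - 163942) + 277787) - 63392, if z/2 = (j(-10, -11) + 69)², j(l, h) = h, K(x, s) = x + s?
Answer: 35169032425/164038 ≈ 2.1440e+5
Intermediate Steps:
K(x, s) = s + x
z = 6728 (z = 2*(-11 + 69)² = 2*58² = 2*3364 = 6728)
((-112143 + z)/(K(142, -238) - 163942) + 277787) - 63392 = ((-112143 + 6728)/((-238 + 142) - 163942) + 277787) - 63392 = (-105415/(-96 - 163942) + 277787) - 63392 = (-105415/(-164038) + 277787) - 63392 = (-105415*(-1/164038) + 277787) - 63392 = (105415/164038 + 277787) - 63392 = 45567729321/164038 - 63392 = 35169032425/164038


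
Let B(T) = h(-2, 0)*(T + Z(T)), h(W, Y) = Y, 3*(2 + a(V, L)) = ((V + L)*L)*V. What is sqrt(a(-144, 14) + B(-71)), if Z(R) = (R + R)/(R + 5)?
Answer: sqrt(87358) ≈ 295.56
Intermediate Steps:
a(V, L) = -2 + L*V*(L + V)/3 (a(V, L) = -2 + (((V + L)*L)*V)/3 = -2 + (((L + V)*L)*V)/3 = -2 + ((L*(L + V))*V)/3 = -2 + (L*V*(L + V))/3 = -2 + L*V*(L + V)/3)
Z(R) = 2*R/(5 + R) (Z(R) = (2*R)/(5 + R) = 2*R/(5 + R))
B(T) = 0 (B(T) = 0*(T + 2*T/(5 + T)) = 0)
sqrt(a(-144, 14) + B(-71)) = sqrt((-2 + (1/3)*14*(-144)**2 + (1/3)*(-144)*14**2) + 0) = sqrt((-2 + (1/3)*14*20736 + (1/3)*(-144)*196) + 0) = sqrt((-2 + 96768 - 9408) + 0) = sqrt(87358 + 0) = sqrt(87358)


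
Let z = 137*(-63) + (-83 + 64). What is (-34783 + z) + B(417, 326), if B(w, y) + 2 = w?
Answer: -43018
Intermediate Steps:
B(w, y) = -2 + w
z = -8650 (z = -8631 - 19 = -8650)
(-34783 + z) + B(417, 326) = (-34783 - 8650) + (-2 + 417) = -43433 + 415 = -43018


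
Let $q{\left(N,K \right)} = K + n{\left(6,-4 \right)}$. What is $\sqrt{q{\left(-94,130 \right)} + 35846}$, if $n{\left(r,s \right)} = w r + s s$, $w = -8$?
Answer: $2 \sqrt{8986} \approx 189.59$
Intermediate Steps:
$n{\left(r,s \right)} = s^{2} - 8 r$ ($n{\left(r,s \right)} = - 8 r + s s = - 8 r + s^{2} = s^{2} - 8 r$)
$q{\left(N,K \right)} = -32 + K$ ($q{\left(N,K \right)} = K + \left(\left(-4\right)^{2} - 48\right) = K + \left(16 - 48\right) = K - 32 = -32 + K$)
$\sqrt{q{\left(-94,130 \right)} + 35846} = \sqrt{\left(-32 + 130\right) + 35846} = \sqrt{98 + 35846} = \sqrt{35944} = 2 \sqrt{8986}$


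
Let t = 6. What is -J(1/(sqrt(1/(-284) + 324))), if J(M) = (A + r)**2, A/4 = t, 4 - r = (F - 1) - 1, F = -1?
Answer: -961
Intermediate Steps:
r = 7 (r = 4 - ((-1 - 1) - 1) = 4 - (-2 - 1) = 4 - 1*(-3) = 4 + 3 = 7)
A = 24 (A = 4*6 = 24)
J(M) = 961 (J(M) = (24 + 7)**2 = 31**2 = 961)
-J(1/(sqrt(1/(-284) + 324))) = -1*961 = -961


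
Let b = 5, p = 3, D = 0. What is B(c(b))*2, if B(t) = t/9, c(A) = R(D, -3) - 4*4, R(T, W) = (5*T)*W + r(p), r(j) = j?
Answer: -26/9 ≈ -2.8889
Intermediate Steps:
R(T, W) = 3 + 5*T*W (R(T, W) = (5*T)*W + 3 = 5*T*W + 3 = 3 + 5*T*W)
c(A) = -13 (c(A) = (3 + 5*0*(-3)) - 4*4 = (3 + 0) - 16 = 3 - 16 = -13)
B(t) = t/9 (B(t) = t*(1/9) = t/9)
B(c(b))*2 = ((1/9)*(-13))*2 = -13/9*2 = -26/9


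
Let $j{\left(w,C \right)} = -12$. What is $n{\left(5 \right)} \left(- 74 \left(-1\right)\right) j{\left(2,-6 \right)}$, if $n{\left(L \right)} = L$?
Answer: $-4440$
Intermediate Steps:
$n{\left(5 \right)} \left(- 74 \left(-1\right)\right) j{\left(2,-6 \right)} = 5 \left(- 74 \left(-1\right)\right) \left(-12\right) = 5 \left(\left(-1\right) \left(-74\right)\right) \left(-12\right) = 5 \cdot 74 \left(-12\right) = 370 \left(-12\right) = -4440$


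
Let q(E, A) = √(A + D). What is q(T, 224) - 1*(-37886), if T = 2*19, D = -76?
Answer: 37886 + 2*√37 ≈ 37898.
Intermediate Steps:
T = 38
q(E, A) = √(-76 + A) (q(E, A) = √(A - 76) = √(-76 + A))
q(T, 224) - 1*(-37886) = √(-76 + 224) - 1*(-37886) = √148 + 37886 = 2*√37 + 37886 = 37886 + 2*√37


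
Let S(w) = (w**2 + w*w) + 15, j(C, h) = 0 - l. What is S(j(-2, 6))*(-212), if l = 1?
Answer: -3604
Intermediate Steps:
j(C, h) = -1 (j(C, h) = 0 - 1*1 = 0 - 1 = -1)
S(w) = 15 + 2*w**2 (S(w) = (w**2 + w**2) + 15 = 2*w**2 + 15 = 15 + 2*w**2)
S(j(-2, 6))*(-212) = (15 + 2*(-1)**2)*(-212) = (15 + 2*1)*(-212) = (15 + 2)*(-212) = 17*(-212) = -3604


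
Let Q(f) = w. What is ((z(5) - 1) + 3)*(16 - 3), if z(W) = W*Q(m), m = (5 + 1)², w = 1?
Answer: 91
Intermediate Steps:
m = 36 (m = 6² = 36)
Q(f) = 1
z(W) = W (z(W) = W*1 = W)
((z(5) - 1) + 3)*(16 - 3) = ((5 - 1) + 3)*(16 - 3) = (4 + 3)*13 = 7*13 = 91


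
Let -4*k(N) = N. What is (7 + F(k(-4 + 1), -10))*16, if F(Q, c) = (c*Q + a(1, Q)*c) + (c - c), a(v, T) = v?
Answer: -168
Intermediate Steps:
k(N) = -N/4
F(Q, c) = c + Q*c (F(Q, c) = (c*Q + 1*c) + (c - c) = (Q*c + c) + 0 = (c + Q*c) + 0 = c + Q*c)
(7 + F(k(-4 + 1), -10))*16 = (7 - 10*(1 - (-4 + 1)/4))*16 = (7 - 10*(1 - ¼*(-3)))*16 = (7 - 10*(1 + ¾))*16 = (7 - 10*7/4)*16 = (7 - 35/2)*16 = -21/2*16 = -168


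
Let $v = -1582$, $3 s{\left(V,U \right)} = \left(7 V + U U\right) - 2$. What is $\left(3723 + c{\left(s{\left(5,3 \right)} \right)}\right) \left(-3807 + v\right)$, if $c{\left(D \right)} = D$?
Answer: $-20138693$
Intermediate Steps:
$s{\left(V,U \right)} = - \frac{2}{3} + \frac{U^{2}}{3} + \frac{7 V}{3}$ ($s{\left(V,U \right)} = \frac{\left(7 V + U U\right) - 2}{3} = \frac{\left(7 V + U^{2}\right) - 2}{3} = \frac{\left(U^{2} + 7 V\right) - 2}{3} = \frac{-2 + U^{2} + 7 V}{3} = - \frac{2}{3} + \frac{U^{2}}{3} + \frac{7 V}{3}$)
$\left(3723 + c{\left(s{\left(5,3 \right)} \right)}\right) \left(-3807 + v\right) = \left(3723 + \left(- \frac{2}{3} + \frac{3^{2}}{3} + \frac{7}{3} \cdot 5\right)\right) \left(-3807 - 1582\right) = \left(3723 + \left(- \frac{2}{3} + \frac{1}{3} \cdot 9 + \frac{35}{3}\right)\right) \left(-5389\right) = \left(3723 + \left(- \frac{2}{3} + 3 + \frac{35}{3}\right)\right) \left(-5389\right) = \left(3723 + 14\right) \left(-5389\right) = 3737 \left(-5389\right) = -20138693$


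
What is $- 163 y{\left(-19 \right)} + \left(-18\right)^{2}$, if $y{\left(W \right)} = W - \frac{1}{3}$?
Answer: $\frac{10426}{3} \approx 3475.3$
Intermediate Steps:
$y{\left(W \right)} = - \frac{1}{3} + W$ ($y{\left(W \right)} = W - \frac{1}{3} = - \frac{1}{3} + W$)
$- 163 y{\left(-19 \right)} + \left(-18\right)^{2} = - 163 \left(- \frac{1}{3} - 19\right) + \left(-18\right)^{2} = \left(-163\right) \left(- \frac{58}{3}\right) + 324 = \frac{9454}{3} + 324 = \frac{10426}{3}$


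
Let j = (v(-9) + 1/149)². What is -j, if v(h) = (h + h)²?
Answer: -2330668729/22201 ≈ -1.0498e+5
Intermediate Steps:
v(h) = 4*h² (v(h) = (2*h)² = 4*h²)
j = 2330668729/22201 (j = (4*(-9)² + 1/149)² = (4*81 + 1/149)² = (324 + 1/149)² = (48277/149)² = 2330668729/22201 ≈ 1.0498e+5)
-j = -1*2330668729/22201 = -2330668729/22201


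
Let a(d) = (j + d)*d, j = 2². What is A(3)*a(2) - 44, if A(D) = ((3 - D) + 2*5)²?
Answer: 1156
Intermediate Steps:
j = 4
a(d) = d*(4 + d) (a(d) = (4 + d)*d = d*(4 + d))
A(D) = (13 - D)² (A(D) = ((3 - D) + 10)² = (13 - D)²)
A(3)*a(2) - 44 = (-13 + 3)²*(2*(4 + 2)) - 44 = (-10)²*(2*6) - 44 = 100*12 - 44 = 1200 - 44 = 1156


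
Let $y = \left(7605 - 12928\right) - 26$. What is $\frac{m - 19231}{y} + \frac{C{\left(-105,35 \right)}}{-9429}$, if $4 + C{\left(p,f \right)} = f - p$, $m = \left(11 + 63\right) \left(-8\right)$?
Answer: $\frac{20687067}{5603969} \approx 3.6915$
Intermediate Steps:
$m = -592$ ($m = 74 \left(-8\right) = -592$)
$C{\left(p,f \right)} = -4 + f - p$ ($C{\left(p,f \right)} = -4 + \left(f - p\right) = -4 + f - p$)
$y = -5349$ ($y = -5323 - 26 = -5349$)
$\frac{m - 19231}{y} + \frac{C{\left(-105,35 \right)}}{-9429} = \frac{-592 - 19231}{-5349} + \frac{-4 + 35 - -105}{-9429} = \left(-19823\right) \left(- \frac{1}{5349}\right) + \left(-4 + 35 + 105\right) \left(- \frac{1}{9429}\right) = \frac{19823}{5349} + 136 \left(- \frac{1}{9429}\right) = \frac{19823}{5349} - \frac{136}{9429} = \frac{20687067}{5603969}$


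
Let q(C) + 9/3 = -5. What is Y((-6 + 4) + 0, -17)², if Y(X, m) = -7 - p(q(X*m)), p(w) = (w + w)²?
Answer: 69169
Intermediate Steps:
q(C) = -8 (q(C) = -3 - 5 = -8)
p(w) = 4*w² (p(w) = (2*w)² = 4*w²)
Y(X, m) = -263 (Y(X, m) = -7 - 4*(-8)² = -7 - 4*64 = -7 - 1*256 = -7 - 256 = -263)
Y((-6 + 4) + 0, -17)² = (-263)² = 69169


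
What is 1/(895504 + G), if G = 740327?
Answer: 1/1635831 ≈ 6.1131e-7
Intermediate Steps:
1/(895504 + G) = 1/(895504 + 740327) = 1/1635831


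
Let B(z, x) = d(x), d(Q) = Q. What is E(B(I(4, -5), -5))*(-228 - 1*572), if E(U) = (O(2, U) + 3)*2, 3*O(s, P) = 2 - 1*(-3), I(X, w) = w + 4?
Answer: -22400/3 ≈ -7466.7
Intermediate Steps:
I(X, w) = 4 + w
B(z, x) = x
O(s, P) = 5/3 (O(s, P) = (2 - 1*(-3))/3 = (2 + 3)/3 = (⅓)*5 = 5/3)
E(U) = 28/3 (E(U) = (5/3 + 3)*2 = (14/3)*2 = 28/3)
E(B(I(4, -5), -5))*(-228 - 1*572) = 28*(-228 - 1*572)/3 = 28*(-228 - 572)/3 = (28/3)*(-800) = -22400/3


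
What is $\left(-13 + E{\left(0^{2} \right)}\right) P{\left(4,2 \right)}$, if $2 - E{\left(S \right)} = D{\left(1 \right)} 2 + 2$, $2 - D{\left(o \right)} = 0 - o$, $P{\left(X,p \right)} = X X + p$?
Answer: $-342$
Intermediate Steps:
$P{\left(X,p \right)} = p + X^{2}$ ($P{\left(X,p \right)} = X^{2} + p = p + X^{2}$)
$D{\left(o \right)} = 2 + o$ ($D{\left(o \right)} = 2 - \left(0 - o\right) = 2 - - o = 2 + o$)
$E{\left(S \right)} = -6$ ($E{\left(S \right)} = 2 - \left(\left(2 + 1\right) 2 + 2\right) = 2 - \left(3 \cdot 2 + 2\right) = 2 - \left(6 + 2\right) = 2 - 8 = -6$)
$\left(-13 + E{\left(0^{2} \right)}\right) P{\left(4,2 \right)} = \left(-13 - 6\right) \left(2 + 4^{2}\right) = - 19 \left(2 + 16\right) = \left(-19\right) 18 = -342$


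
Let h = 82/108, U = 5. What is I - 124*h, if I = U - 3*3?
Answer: -2650/27 ≈ -98.148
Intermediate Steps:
I = -4 (I = 5 - 3*3 = 5 - 9 = -4)
h = 41/54 (h = 82*(1/108) = 41/54 ≈ 0.75926)
I - 124*h = -4 - 124*41/54 = -4 - 2542/27 = -2650/27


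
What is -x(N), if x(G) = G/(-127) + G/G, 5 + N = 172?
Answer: 40/127 ≈ 0.31496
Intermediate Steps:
N = 167 (N = -5 + 172 = 167)
x(G) = 1 - G/127 (x(G) = G*(-1/127) + 1 = -G/127 + 1 = 1 - G/127)
-x(N) = -(1 - 1/127*167) = -(1 - 167/127) = -1*(-40/127) = 40/127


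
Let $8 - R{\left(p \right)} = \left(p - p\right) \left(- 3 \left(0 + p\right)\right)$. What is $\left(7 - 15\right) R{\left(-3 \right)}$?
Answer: $-64$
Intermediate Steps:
$R{\left(p \right)} = 8$ ($R{\left(p \right)} = 8 - \left(p - p\right) \left(- 3 \left(0 + p\right)\right) = 8 - 0 \left(- 3 p\right) = 8 - 0 = 8 + 0 = 8$)
$\left(7 - 15\right) R{\left(-3 \right)} = \left(7 - 15\right) 8 = \left(-8\right) 8 = -64$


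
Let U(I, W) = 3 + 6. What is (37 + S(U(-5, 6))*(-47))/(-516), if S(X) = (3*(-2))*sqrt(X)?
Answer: -883/516 ≈ -1.7112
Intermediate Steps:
U(I, W) = 9
S(X) = -6*sqrt(X)
(37 + S(U(-5, 6))*(-47))/(-516) = (37 - 6*sqrt(9)*(-47))/(-516) = (37 - 6*3*(-47))*(-1/516) = (37 - 18*(-47))*(-1/516) = (37 + 846)*(-1/516) = 883*(-1/516) = -883/516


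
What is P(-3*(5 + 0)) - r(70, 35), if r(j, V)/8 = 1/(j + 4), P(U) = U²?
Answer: 8321/37 ≈ 224.89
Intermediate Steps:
r(j, V) = 8/(4 + j) (r(j, V) = 8/(j + 4) = 8/(4 + j))
P(-3*(5 + 0)) - r(70, 35) = (-3*(5 + 0))² - 8/(4 + 70) = (-3*5)² - 8/74 = (-15)² - 8/74 = 225 - 1*4/37 = 225 - 4/37 = 8321/37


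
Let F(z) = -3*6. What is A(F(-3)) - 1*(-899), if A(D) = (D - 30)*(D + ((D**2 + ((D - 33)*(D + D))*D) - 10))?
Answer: 1572995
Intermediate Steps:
F(z) = -18
A(D) = (-30 + D)*(-10 + D + D**2 + 2*D**2*(-33 + D)) (A(D) = (-30 + D)*(D + ((D**2 + ((-33 + D)*(2*D))*D) - 10)) = (-30 + D)*(D + ((D**2 + (2*D*(-33 + D))*D) - 10)) = (-30 + D)*(D + ((D**2 + 2*D**2*(-33 + D)) - 10)) = (-30 + D)*(D + (-10 + D**2 + 2*D**2*(-33 + D))) = (-30 + D)*(-10 + D + D**2 + 2*D**2*(-33 + D)))
A(F(-3)) - 1*(-899) = (300 - 125*(-18)**3 - 40*(-18) + 2*(-18)**4 + 1951*(-18)**2) - 1*(-899) = (300 - 125*(-5832) + 720 + 2*104976 + 1951*324) + 899 = (300 + 729000 + 720 + 209952 + 632124) + 899 = 1572096 + 899 = 1572995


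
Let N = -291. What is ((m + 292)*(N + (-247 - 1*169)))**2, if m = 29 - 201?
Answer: 7197825600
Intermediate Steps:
m = -172
((m + 292)*(N + (-247 - 1*169)))**2 = ((-172 + 292)*(-291 + (-247 - 1*169)))**2 = (120*(-291 + (-247 - 169)))**2 = (120*(-291 - 416))**2 = (120*(-707))**2 = (-84840)**2 = 7197825600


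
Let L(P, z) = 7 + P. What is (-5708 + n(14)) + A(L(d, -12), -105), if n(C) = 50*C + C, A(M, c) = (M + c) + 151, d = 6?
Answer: -4935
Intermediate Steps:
A(M, c) = 151 + M + c
n(C) = 51*C
(-5708 + n(14)) + A(L(d, -12), -105) = (-5708 + 51*14) + (151 + (7 + 6) - 105) = (-5708 + 714) + (151 + 13 - 105) = -4994 + 59 = -4935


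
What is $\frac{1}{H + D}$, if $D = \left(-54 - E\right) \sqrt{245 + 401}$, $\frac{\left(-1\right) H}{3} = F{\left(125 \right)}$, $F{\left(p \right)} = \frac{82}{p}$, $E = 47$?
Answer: $\frac{15375}{51483141617} - \frac{1578125 \sqrt{646}}{102966283234} \approx -0.00038925$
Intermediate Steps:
$H = - \frac{246}{125}$ ($H = - 3 \cdot \frac{82}{125} = - 3 \cdot 82 \cdot \frac{1}{125} = \left(-3\right) \frac{82}{125} = - \frac{246}{125} \approx -1.968$)
$D = - 101 \sqrt{646}$ ($D = \left(-54 - 47\right) \sqrt{245 + 401} = \left(-54 - 47\right) \sqrt{646} = - 101 \sqrt{646} \approx -2567.1$)
$\frac{1}{H + D} = \frac{1}{- \frac{246}{125} - 101 \sqrt{646}}$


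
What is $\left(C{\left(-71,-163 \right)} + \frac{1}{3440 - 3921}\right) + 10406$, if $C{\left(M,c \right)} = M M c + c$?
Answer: $- \frac{390302641}{481} \approx -8.1144 \cdot 10^{5}$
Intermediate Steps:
$C{\left(M,c \right)} = c + c M^{2}$ ($C{\left(M,c \right)} = M^{2} c + c = c M^{2} + c = c + c M^{2}$)
$\left(C{\left(-71,-163 \right)} + \frac{1}{3440 - 3921}\right) + 10406 = \left(- 163 \left(1 + \left(-71\right)^{2}\right) + \frac{1}{3440 - 3921}\right) + 10406 = \left(- 163 \left(1 + 5041\right) + \frac{1}{-481}\right) + 10406 = \left(\left(-163\right) 5042 - \frac{1}{481}\right) + 10406 = \left(-821846 - \frac{1}{481}\right) + 10406 = - \frac{395307927}{481} + 10406 = - \frac{390302641}{481}$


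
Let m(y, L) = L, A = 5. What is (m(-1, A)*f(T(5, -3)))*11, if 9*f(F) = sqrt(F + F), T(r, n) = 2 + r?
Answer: 55*sqrt(14)/9 ≈ 22.866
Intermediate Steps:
f(F) = sqrt(2)*sqrt(F)/9 (f(F) = sqrt(F + F)/9 = sqrt(2*F)/9 = (sqrt(2)*sqrt(F))/9 = sqrt(2)*sqrt(F)/9)
(m(-1, A)*f(T(5, -3)))*11 = (5*(sqrt(2)*sqrt(2 + 5)/9))*11 = (5*(sqrt(2)*sqrt(7)/9))*11 = (5*(sqrt(14)/9))*11 = (5*sqrt(14)/9)*11 = 55*sqrt(14)/9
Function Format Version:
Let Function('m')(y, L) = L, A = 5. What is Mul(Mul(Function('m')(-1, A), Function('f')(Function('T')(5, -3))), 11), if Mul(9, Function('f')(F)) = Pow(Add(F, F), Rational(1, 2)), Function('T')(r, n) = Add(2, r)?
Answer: Mul(Rational(55, 9), Pow(14, Rational(1, 2))) ≈ 22.866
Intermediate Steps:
Function('f')(F) = Mul(Rational(1, 9), Pow(2, Rational(1, 2)), Pow(F, Rational(1, 2))) (Function('f')(F) = Mul(Rational(1, 9), Pow(Add(F, F), Rational(1, 2))) = Mul(Rational(1, 9), Pow(Mul(2, F), Rational(1, 2))) = Mul(Rational(1, 9), Mul(Pow(2, Rational(1, 2)), Pow(F, Rational(1, 2)))) = Mul(Rational(1, 9), Pow(2, Rational(1, 2)), Pow(F, Rational(1, 2))))
Mul(Mul(Function('m')(-1, A), Function('f')(Function('T')(5, -3))), 11) = Mul(Mul(5, Mul(Rational(1, 9), Pow(2, Rational(1, 2)), Pow(Add(2, 5), Rational(1, 2)))), 11) = Mul(Mul(5, Mul(Rational(1, 9), Pow(2, Rational(1, 2)), Pow(7, Rational(1, 2)))), 11) = Mul(Mul(5, Mul(Rational(1, 9), Pow(14, Rational(1, 2)))), 11) = Mul(Mul(Rational(5, 9), Pow(14, Rational(1, 2))), 11) = Mul(Rational(55, 9), Pow(14, Rational(1, 2)))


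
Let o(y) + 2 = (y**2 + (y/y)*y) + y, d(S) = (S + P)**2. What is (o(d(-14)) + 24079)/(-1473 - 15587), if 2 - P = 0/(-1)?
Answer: -45101/17060 ≈ -2.6437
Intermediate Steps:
P = 2 (P = 2 - 0/(-1) = 2 - 0*(-1) = 2 - 1*0 = 2 + 0 = 2)
d(S) = (2 + S)**2 (d(S) = (S + 2)**2 = (2 + S)**2)
o(y) = -2 + y**2 + 2*y (o(y) = -2 + ((y**2 + (y/y)*y) + y) = -2 + ((y**2 + 1*y) + y) = -2 + ((y**2 + y) + y) = -2 + ((y + y**2) + y) = -2 + (y**2 + 2*y) = -2 + y**2 + 2*y)
(o(d(-14)) + 24079)/(-1473 - 15587) = ((-2 + ((2 - 14)**2)**2 + 2*(2 - 14)**2) + 24079)/(-1473 - 15587) = ((-2 + ((-12)**2)**2 + 2*(-12)**2) + 24079)/(-17060) = ((-2 + 144**2 + 2*144) + 24079)*(-1/17060) = ((-2 + 20736 + 288) + 24079)*(-1/17060) = (21022 + 24079)*(-1/17060) = 45101*(-1/17060) = -45101/17060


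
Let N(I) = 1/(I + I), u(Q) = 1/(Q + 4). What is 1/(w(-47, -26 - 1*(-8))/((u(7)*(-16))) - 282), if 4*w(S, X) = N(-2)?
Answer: -256/72181 ≈ -0.0035466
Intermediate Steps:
u(Q) = 1/(4 + Q)
N(I) = 1/(2*I)
w(S, X) = -1/16 (w(S, X) = ((½)/(-2))/4 = ((½)*(-½))/4 = (¼)*(-¼) = -1/16)
1/(w(-47, -26 - 1*(-8))/((u(7)*(-16))) - 282) = 1/(-1/(16*(-16/(4 + 7))) - 282) = 1/(-1/(16*(-16/11)) - 282) = 1/(-1/16*(-11/16) - 282) = 1/(11/256 - 282) = 1/(-72181/256) = -256/72181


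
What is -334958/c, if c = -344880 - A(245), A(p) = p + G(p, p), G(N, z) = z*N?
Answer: 167479/202575 ≈ 0.82675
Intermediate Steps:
G(N, z) = N*z
A(p) = p + p² (A(p) = p + p*p = p + p²)
c = -405150 (c = -344880 - 245*(1 + 245) = -344880 - 245*246 = -344880 - 1*60270 = -344880 - 60270 = -405150)
-334958/c = -334958/(-405150) = -334958*(-1)/405150 = -1*(-167479/202575) = 167479/202575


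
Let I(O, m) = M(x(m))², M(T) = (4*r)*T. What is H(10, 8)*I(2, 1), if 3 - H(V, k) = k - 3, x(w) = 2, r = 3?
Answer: -1152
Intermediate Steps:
M(T) = 12*T (M(T) = (4*3)*T = 12*T)
H(V, k) = 6 - k (H(V, k) = 3 - (k - 3) = 3 - (-3 + k) = 3 + (3 - k) = 6 - k)
I(O, m) = 576 (I(O, m) = (12*2)² = 24² = 576)
H(10, 8)*I(2, 1) = (6 - 1*8)*576 = (6 - 8)*576 = -2*576 = -1152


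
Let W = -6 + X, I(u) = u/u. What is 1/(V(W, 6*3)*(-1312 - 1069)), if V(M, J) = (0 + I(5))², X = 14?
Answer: -1/2381 ≈ -0.00041999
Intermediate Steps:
I(u) = 1
W = 8 (W = -6 + 14 = 8)
V(M, J) = 1 (V(M, J) = (0 + 1)² = 1² = 1)
1/(V(W, 6*3)*(-1312 - 1069)) = 1/(1*(-1312 - 1069)) = 1/(1*(-2381)) = 1/(-2381) = -1/2381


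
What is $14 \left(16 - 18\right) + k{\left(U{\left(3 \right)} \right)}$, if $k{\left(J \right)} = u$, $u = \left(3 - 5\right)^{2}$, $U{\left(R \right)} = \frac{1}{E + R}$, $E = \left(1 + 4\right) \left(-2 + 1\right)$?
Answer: $-24$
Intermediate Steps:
$E = -5$ ($E = 5 \left(-1\right) = -5$)
$U{\left(R \right)} = \frac{1}{-5 + R}$
$u = 4$ ($u = \left(-2\right)^{2} = 4$)
$k{\left(J \right)} = 4$
$14 \left(16 - 18\right) + k{\left(U{\left(3 \right)} \right)} = 14 \left(16 - 18\right) + 4 = 14 \left(-2\right) + 4 = -28 + 4 = -24$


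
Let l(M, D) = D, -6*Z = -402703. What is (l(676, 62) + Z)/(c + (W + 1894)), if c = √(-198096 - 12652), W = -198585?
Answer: -79281224825/232125361374 - 403075*I*√52687/116062680687 ≈ -0.34154 - 0.00079716*I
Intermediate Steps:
Z = 402703/6 (Z = -⅙*(-402703) = 402703/6 ≈ 67117.)
c = 2*I*√52687 (c = √(-210748) = 2*I*√52687 ≈ 459.07*I)
(l(676, 62) + Z)/(c + (W + 1894)) = (62 + 402703/6)/(2*I*√52687 + (-198585 + 1894)) = 403075/(6*(2*I*√52687 - 196691)) = 403075/(6*(-196691 + 2*I*√52687))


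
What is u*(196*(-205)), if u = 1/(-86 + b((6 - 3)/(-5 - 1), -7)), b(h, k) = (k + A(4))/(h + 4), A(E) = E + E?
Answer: 14063/30 ≈ 468.77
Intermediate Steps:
A(E) = 2*E
b(h, k) = (8 + k)/(4 + h) (b(h, k) = (k + 2*4)/(h + 4) = (k + 8)/(4 + h) = (8 + k)/(4 + h))
u = -7/600 (u = 1/(-86 + (8 - 7)/(4 + (6 - 3)/(-5 - 1))) = 1/(-86 + 1/(4 + 3/(-6))) = 1/(-86 + 1/(4 + 3*(-1/6))) = 1/(-86 + 1/(4 - 1/2)) = 1/(-86 + 1/(7/2)) = 1/(-86 + (2/7)*1) = 1/(-86 + 2/7) = 1/(-600/7) = -7/600 ≈ -0.011667)
u*(196*(-205)) = -343*(-205)/150 = -7/600*(-40180) = 14063/30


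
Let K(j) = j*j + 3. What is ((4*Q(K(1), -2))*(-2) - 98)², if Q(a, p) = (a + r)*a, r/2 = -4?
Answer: 900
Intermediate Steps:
r = -8 (r = 2*(-4) = -8)
K(j) = 3 + j² (K(j) = j² + 3 = 3 + j²)
Q(a, p) = a*(-8 + a) (Q(a, p) = (a - 8)*a = (-8 + a)*a = a*(-8 + a))
((4*Q(K(1), -2))*(-2) - 98)² = ((4*((3 + 1²)*(-8 + (3 + 1²))))*(-2) - 98)² = ((4*((3 + 1)*(-8 + (3 + 1))))*(-2) - 98)² = ((4*(4*(-8 + 4)))*(-2) - 98)² = ((4*(4*(-4)))*(-2) - 98)² = ((4*(-16))*(-2) - 98)² = (-64*(-2) - 98)² = (128 - 98)² = 30² = 900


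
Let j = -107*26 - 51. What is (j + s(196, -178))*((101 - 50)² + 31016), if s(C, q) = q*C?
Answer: -1268066857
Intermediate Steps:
s(C, q) = C*q
j = -2833 (j = -2782 - 51 = -2833)
(j + s(196, -178))*((101 - 50)² + 31016) = (-2833 + 196*(-178))*((101 - 50)² + 31016) = (-2833 - 34888)*(51² + 31016) = -37721*(2601 + 31016) = -37721*33617 = -1268066857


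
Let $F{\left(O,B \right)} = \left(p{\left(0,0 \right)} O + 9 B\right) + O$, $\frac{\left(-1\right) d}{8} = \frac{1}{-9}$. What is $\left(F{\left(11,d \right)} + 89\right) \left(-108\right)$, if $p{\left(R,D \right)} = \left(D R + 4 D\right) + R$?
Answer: $-11664$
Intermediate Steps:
$d = \frac{8}{9}$ ($d = - \frac{8}{-9} = \left(-8\right) \left(- \frac{1}{9}\right) = \frac{8}{9} \approx 0.88889$)
$p{\left(R,D \right)} = R + 4 D + D R$ ($p{\left(R,D \right)} = \left(4 D + D R\right) + R = R + 4 D + D R$)
$F{\left(O,B \right)} = O + 9 B$ ($F{\left(O,B \right)} = \left(\left(0 + 4 \cdot 0 + 0 \cdot 0\right) O + 9 B\right) + O = \left(\left(0 + 0 + 0\right) O + 9 B\right) + O = \left(0 O + 9 B\right) + O = \left(0 + 9 B\right) + O = 9 B + O = O + 9 B$)
$\left(F{\left(11,d \right)} + 89\right) \left(-108\right) = \left(\left(11 + 9 \cdot \frac{8}{9}\right) + 89\right) \left(-108\right) = \left(\left(11 + 8\right) + 89\right) \left(-108\right) = \left(19 + 89\right) \left(-108\right) = 108 \left(-108\right) = -11664$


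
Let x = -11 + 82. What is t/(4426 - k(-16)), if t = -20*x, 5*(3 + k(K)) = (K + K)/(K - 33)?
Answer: -347900/1085073 ≈ -0.32062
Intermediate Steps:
k(K) = -3 + 2*K/(5*(-33 + K)) (k(K) = -3 + ((K + K)/(K - 33))/5 = -3 + ((2*K)/(-33 + K))/5 = -3 + (2*K/(-33 + K))/5 = -3 + 2*K/(5*(-33 + K)))
x = 71
t = -1420 (t = -20*71 = -1420)
t/(4426 - k(-16)) = -1420/(4426 - (495 - 13*(-16))/(5*(-33 - 16))) = -1420/(4426 - (495 + 208)/(5*(-49))) = -1420/(4426 - (-1)*703/(5*49)) = -1420/(4426 - 1*(-703/245)) = -1420/(4426 + 703/245) = -1420/1085073/245 = -1420*245/1085073 = -347900/1085073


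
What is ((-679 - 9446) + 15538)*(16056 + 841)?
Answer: 91463461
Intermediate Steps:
((-679 - 9446) + 15538)*(16056 + 841) = (-10125 + 15538)*16897 = 5413*16897 = 91463461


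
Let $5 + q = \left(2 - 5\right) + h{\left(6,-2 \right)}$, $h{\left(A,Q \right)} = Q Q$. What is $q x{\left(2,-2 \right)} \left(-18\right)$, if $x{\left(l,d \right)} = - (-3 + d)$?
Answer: $360$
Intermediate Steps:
$h{\left(A,Q \right)} = Q^{2}$
$q = -4$ ($q = -5 + \left(\left(2 - 5\right) + \left(-2\right)^{2}\right) = -5 + \left(-3 + 4\right) = -5 + 1 = -4$)
$x{\left(l,d \right)} = 3 - d$
$q x{\left(2,-2 \right)} \left(-18\right) = - 4 \left(3 - -2\right) \left(-18\right) = - 4 \left(3 + 2\right) \left(-18\right) = \left(-4\right) 5 \left(-18\right) = \left(-20\right) \left(-18\right) = 360$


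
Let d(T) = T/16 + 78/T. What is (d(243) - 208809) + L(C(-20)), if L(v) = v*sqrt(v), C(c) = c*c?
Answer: -260228365/1296 ≈ -2.0079e+5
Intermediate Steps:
C(c) = c**2
d(T) = 78/T + T/16 (d(T) = T*(1/16) + 78/T = T/16 + 78/T = 78/T + T/16)
L(v) = v**(3/2)
(d(243) - 208809) + L(C(-20)) = ((78/243 + (1/16)*243) - 208809) + ((-20)**2)**(3/2) = ((78*(1/243) + 243/16) - 208809) + 400**(3/2) = ((26/81 + 243/16) - 208809) + 8000 = (20099/1296 - 208809) + 8000 = -270596365/1296 + 8000 = -260228365/1296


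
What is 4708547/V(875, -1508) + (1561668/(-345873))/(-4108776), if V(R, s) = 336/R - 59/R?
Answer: 487913509269989719253/32804063896758 ≈ 1.4874e+7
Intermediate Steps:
V(R, s) = 277/R
4708547/V(875, -1508) + (1561668/(-345873))/(-4108776) = 4708547/((277/875)) + (1561668/(-345873))/(-4108776) = 4708547/((277*(1/875))) + (1561668*(-1/345873))*(-1/4108776) = 4708547/(277/875) - 520556/115291*(-1/4108776) = 4708547*(875/277) + 130139/118426223454 = 4119978625/277 + 130139/118426223454 = 487913509269989719253/32804063896758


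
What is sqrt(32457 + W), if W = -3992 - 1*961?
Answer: 12*sqrt(191) ≈ 165.84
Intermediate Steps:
W = -4953 (W = -3992 - 961 = -4953)
sqrt(32457 + W) = sqrt(32457 - 4953) = sqrt(27504) = 12*sqrt(191)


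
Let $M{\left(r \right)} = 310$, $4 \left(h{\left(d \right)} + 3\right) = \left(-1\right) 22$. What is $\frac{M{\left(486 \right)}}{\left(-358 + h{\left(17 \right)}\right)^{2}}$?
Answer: $\frac{1240}{537289} \approx 0.0023079$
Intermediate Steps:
$h{\left(d \right)} = - \frac{17}{2}$ ($h{\left(d \right)} = -3 + \frac{\left(-1\right) 22}{4} = -3 + \frac{1}{4} \left(-22\right) = -3 - \frac{11}{2} = - \frac{17}{2}$)
$\frac{M{\left(486 \right)}}{\left(-358 + h{\left(17 \right)}\right)^{2}} = \frac{310}{\left(-358 - \frac{17}{2}\right)^{2}} = \frac{310}{\left(- \frac{733}{2}\right)^{2}} = \frac{310}{\frac{537289}{4}} = 310 \cdot \frac{4}{537289} = \frac{1240}{537289}$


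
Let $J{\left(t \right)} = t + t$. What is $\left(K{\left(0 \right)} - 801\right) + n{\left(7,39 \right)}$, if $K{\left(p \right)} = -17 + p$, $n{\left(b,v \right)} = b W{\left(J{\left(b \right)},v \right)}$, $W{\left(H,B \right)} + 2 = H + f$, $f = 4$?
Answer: $-706$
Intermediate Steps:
$J{\left(t \right)} = 2 t$
$W{\left(H,B \right)} = 2 + H$ ($W{\left(H,B \right)} = -2 + \left(H + 4\right) = -2 + \left(4 + H\right) = 2 + H$)
$n{\left(b,v \right)} = b \left(2 + 2 b\right)$
$\left(K{\left(0 \right)} - 801\right) + n{\left(7,39 \right)} = \left(\left(-17 + 0\right) - 801\right) + 2 \cdot 7 \left(1 + 7\right) = \left(-17 - 801\right) + 2 \cdot 7 \cdot 8 = -818 + 112 = -706$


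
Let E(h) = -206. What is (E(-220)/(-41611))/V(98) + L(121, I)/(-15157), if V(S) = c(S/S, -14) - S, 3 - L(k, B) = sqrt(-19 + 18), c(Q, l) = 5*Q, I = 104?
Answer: -14731811/58654907211 + I/15157 ≈ -0.00025116 + 6.5976e-5*I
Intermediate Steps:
L(k, B) = 3 - I (L(k, B) = 3 - sqrt(-19 + 18) = 3 - sqrt(-1) = 3 - I)
V(S) = 5 - S (V(S) = 5*(S/S) - S = 5*1 - S = 5 - S)
(E(-220)/(-41611))/V(98) + L(121, I)/(-15157) = (-206/(-41611))/(5 - 1*98) + (3 - I)/(-15157) = (-206*(-1/41611))/(5 - 98) + (3 - I)*(-1/15157) = (206/41611)/(-93) + (-3/15157 + I/15157) = (206/41611)*(-1/93) + (-3/15157 + I/15157) = -206/3869823 + (-3/15157 + I/15157) = -14731811/58654907211 + I/15157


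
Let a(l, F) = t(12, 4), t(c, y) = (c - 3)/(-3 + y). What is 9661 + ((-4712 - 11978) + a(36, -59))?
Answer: -7020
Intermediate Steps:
t(c, y) = (-3 + c)/(-3 + y)
a(l, F) = 9 (a(l, F) = (-3 + 12)/(-3 + 4) = 9/1 = 1*9 = 9)
9661 + ((-4712 - 11978) + a(36, -59)) = 9661 + ((-4712 - 11978) + 9) = 9661 + (-16690 + 9) = 9661 - 16681 = -7020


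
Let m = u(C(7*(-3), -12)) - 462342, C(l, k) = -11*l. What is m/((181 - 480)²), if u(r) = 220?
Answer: -462122/89401 ≈ -5.1691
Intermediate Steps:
m = -462122 (m = 220 - 462342 = -462122)
m/((181 - 480)²) = -462122/(181 - 480)² = -462122/((-299)²) = -462122/89401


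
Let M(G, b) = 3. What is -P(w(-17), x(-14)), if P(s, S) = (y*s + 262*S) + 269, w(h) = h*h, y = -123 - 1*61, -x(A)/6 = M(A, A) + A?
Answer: 35615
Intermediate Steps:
x(A) = -18 - 6*A (x(A) = -6*(3 + A) = -18 - 6*A)
y = -184 (y = -123 - 61 = -184)
w(h) = h²
P(s, S) = 269 - 184*s + 262*S (P(s, S) = (-184*s + 262*S) + 269 = 269 - 184*s + 262*S)
-P(w(-17), x(-14)) = -(269 - 184*(-17)² + 262*(-18 - 6*(-14))) = -(269 - 184*289 + 262*(-18 + 84)) = -(269 - 53176 + 262*66) = -(269 - 53176 + 17292) = -1*(-35615) = 35615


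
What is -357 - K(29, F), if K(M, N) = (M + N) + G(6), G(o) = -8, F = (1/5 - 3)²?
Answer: -9646/25 ≈ -385.84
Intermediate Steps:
F = 196/25 (F = (⅕ - 3)² = (-14/5)² = 196/25 ≈ 7.8400)
K(M, N) = -8 + M + N (K(M, N) = (M + N) - 8 = -8 + M + N)
-357 - K(29, F) = -357 - (-8 + 29 + 196/25) = -357 - 1*721/25 = -357 - 721/25 = -9646/25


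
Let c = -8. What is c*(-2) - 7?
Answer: 9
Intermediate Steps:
c*(-2) - 7 = -8*(-2) - 7 = 16 - 7 = 9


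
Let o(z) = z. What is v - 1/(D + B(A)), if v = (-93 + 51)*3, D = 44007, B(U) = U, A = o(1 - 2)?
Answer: -5544757/44006 ≈ -126.00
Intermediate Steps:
A = -1 (A = 1 - 2 = -1)
v = -126 (v = -42*3 = -126)
v - 1/(D + B(A)) = -126 - 1/(44007 - 1) = -126 - 1/44006 = -5544757/44006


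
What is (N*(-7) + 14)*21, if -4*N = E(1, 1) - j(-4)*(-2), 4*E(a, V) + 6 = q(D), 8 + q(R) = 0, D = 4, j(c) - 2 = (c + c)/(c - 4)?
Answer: 3087/8 ≈ 385.88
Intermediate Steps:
j(c) = 2 + 2*c/(-4 + c) (j(c) = 2 + (c + c)/(c - 4) = 2 + (2*c)/(-4 + c) = 2 + 2*c/(-4 + c))
q(R) = -8 (q(R) = -8 + 0 = -8)
E(a, V) = -7/2 (E(a, V) = -3/2 + (¼)*(-8) = -3/2 - 2 = -7/2)
N = -5/8 (N = -(-7/2 - 4*(-2 - 4)/(-4 - 4)*(-2))/4 = -(-7/2 - 4*(-6)/(-8)*(-2))/4 = -(-7/2 - 4*(-1)*(-6)/8*(-2))/4 = -(-7/2 - 1*3*(-2))/4 = -(-7/2 - 3*(-2))/4 = -(-7/2 + 6)/4 = -¼*5/2 = -5/8 ≈ -0.62500)
(N*(-7) + 14)*21 = (-5/8*(-7) + 14)*21 = (35/8 + 14)*21 = (147/8)*21 = 3087/8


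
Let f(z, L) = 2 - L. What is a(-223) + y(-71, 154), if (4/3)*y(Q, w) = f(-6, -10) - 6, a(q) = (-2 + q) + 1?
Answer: -439/2 ≈ -219.50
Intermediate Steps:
a(q) = -1 + q
y(Q, w) = 9/2 (y(Q, w) = 3*((2 - 1*(-10)) - 6)/4 = 3*((2 + 10) - 6)/4 = 3*(12 - 6)/4 = (¾)*6 = 9/2)
a(-223) + y(-71, 154) = (-1 - 223) + 9/2 = -224 + 9/2 = -439/2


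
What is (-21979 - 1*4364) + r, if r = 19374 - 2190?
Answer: -9159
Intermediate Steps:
r = 17184
(-21979 - 1*4364) + r = (-21979 - 1*4364) + 17184 = (-21979 - 4364) + 17184 = -26343 + 17184 = -9159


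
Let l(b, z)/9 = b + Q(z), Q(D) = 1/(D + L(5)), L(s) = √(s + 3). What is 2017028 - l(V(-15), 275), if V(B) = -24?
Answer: 152537937073/75617 + 18*√2/75617 ≈ 2.0172e+6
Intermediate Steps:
L(s) = √(3 + s)
Q(D) = 1/(D + 2*√2) (Q(D) = 1/(D + √(3 + 5)) = 1/(D + √8) = 1/(D + 2*√2))
l(b, z) = 9*b + 9/(z + 2*√2) (l(b, z) = 9*(b + 1/(z + 2*√2)) = 9*b + 9/(z + 2*√2))
2017028 - l(V(-15), 275) = 2017028 - (9*(-24) + 9/(275 + 2*√2)) = 2017028 - (-216 + 9/(275 + 2*√2)) = 2017028 + (216 - 9/(275 + 2*√2)) = 2017244 - 9/(275 + 2*√2)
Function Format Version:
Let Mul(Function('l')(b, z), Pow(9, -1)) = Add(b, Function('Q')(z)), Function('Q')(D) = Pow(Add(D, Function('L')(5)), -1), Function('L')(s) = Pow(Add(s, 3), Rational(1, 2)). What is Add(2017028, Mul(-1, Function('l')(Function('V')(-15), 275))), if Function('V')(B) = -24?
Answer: Add(Rational(152537937073, 75617), Mul(Rational(18, 75617), Pow(2, Rational(1, 2)))) ≈ 2.0172e+6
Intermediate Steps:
Function('L')(s) = Pow(Add(3, s), Rational(1, 2))
Function('Q')(D) = Pow(Add(D, Mul(2, Pow(2, Rational(1, 2)))), -1) (Function('Q')(D) = Pow(Add(D, Pow(Add(3, 5), Rational(1, 2))), -1) = Pow(Add(D, Pow(8, Rational(1, 2))), -1) = Pow(Add(D, Mul(2, Pow(2, Rational(1, 2)))), -1))
Function('l')(b, z) = Add(Mul(9, b), Mul(9, Pow(Add(z, Mul(2, Pow(2, Rational(1, 2)))), -1))) (Function('l')(b, z) = Mul(9, Add(b, Pow(Add(z, Mul(2, Pow(2, Rational(1, 2)))), -1))) = Add(Mul(9, b), Mul(9, Pow(Add(z, Mul(2, Pow(2, Rational(1, 2)))), -1))))
Add(2017028, Mul(-1, Function('l')(Function('V')(-15), 275))) = Add(2017028, Mul(-1, Add(Mul(9, -24), Mul(9, Pow(Add(275, Mul(2, Pow(2, Rational(1, 2)))), -1))))) = Add(2017028, Mul(-1, Add(-216, Mul(9, Pow(Add(275, Mul(2, Pow(2, Rational(1, 2)))), -1))))) = Add(2017028, Add(216, Mul(-9, Pow(Add(275, Mul(2, Pow(2, Rational(1, 2)))), -1)))) = Add(2017244, Mul(-9, Pow(Add(275, Mul(2, Pow(2, Rational(1, 2)))), -1)))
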